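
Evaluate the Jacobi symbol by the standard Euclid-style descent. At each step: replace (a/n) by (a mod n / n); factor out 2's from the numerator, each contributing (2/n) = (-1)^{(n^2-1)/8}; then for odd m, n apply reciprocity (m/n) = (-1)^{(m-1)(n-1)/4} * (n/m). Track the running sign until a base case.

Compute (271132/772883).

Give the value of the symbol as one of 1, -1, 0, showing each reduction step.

1

factor out 2^2: 271132 = 2^2·67783; with 772883 mod 8 = 3, (2/772883) = -1; sign now +1; continue with (67783/772883)
flip (67783/772883) -> (772883/67783): both odd, 67783 mod 4 = 3, 772883 mod 4 = 3, so the flip contributes -1; sign now -1
(772883/67783): 772883 mod 67783 = 27270, so (772883/67783) = (27270/67783)
factor out 2^1: 27270 = 2^1·13635; with 67783 mod 8 = 7, (2/67783) = +1; sign now -1; continue with (13635/67783)
flip (13635/67783) -> (67783/13635): both odd, 13635 mod 4 = 3, 67783 mod 4 = 3, so the flip contributes -1; sign now +1
(67783/13635): 67783 mod 13635 = 13243, so (67783/13635) = (13243/13635)
flip (13243/13635) -> (13635/13243): both odd, 13243 mod 4 = 3, 13635 mod 4 = 3, so the flip contributes -1; sign now -1
(13635/13243): 13635 mod 13243 = 392, so (13635/13243) = (392/13243)
factor out 2^3: 392 = 2^3·49; with 13243 mod 8 = 3, (2/13243) = -1; sign now +1; continue with (49/13243)
flip (49/13243) -> (13243/49): both odd, 49 mod 4 = 1, 13243 mod 4 = 3, so the flip contributes +1; sign now +1
(13243/49): 13243 mod 49 = 13, so (13243/49) = (13/49)
flip (13/49) -> (49/13): both odd, 13 mod 4 = 1, 49 mod 4 = 1, so the flip contributes +1; sign now +1
(49/13): 49 mod 13 = 10, so (49/13) = (10/13)
factor out 2^1: 10 = 2^1·5; with 13 mod 8 = 5, (2/13) = -1; sign now -1; continue with (5/13)
flip (5/13) -> (13/5): both odd, 5 mod 4 = 1, 13 mod 4 = 1, so the flip contributes +1; sign now -1
(13/5): 13 mod 5 = 3, so (13/5) = (3/5)
flip (3/5) -> (5/3): both odd, 3 mod 4 = 3, 5 mod 4 = 1, so the flip contributes +1; sign now -1
(5/3): 5 mod 3 = 2, so (5/3) = (2/3)
factor out 2^1: 2 = 2^1·1; with 3 mod 8 = 3, (2/3) = -1; sign now +1; continue with (1/3)
reached (1/3) = 1, so the symbol is +1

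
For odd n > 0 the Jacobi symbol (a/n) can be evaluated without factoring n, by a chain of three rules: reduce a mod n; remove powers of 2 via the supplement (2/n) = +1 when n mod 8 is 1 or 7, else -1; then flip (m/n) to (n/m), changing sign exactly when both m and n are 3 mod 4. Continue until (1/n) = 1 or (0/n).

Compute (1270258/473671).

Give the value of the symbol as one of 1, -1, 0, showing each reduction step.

(1270258/473671) = (322916/473671)   [reduce mod 473671]
322916 = 2^2·80729; (2/473671) = +1 since 473671 mod 8 = 7, so (322916/473671) = (+1)^2·(80729/473671); sign now +1
reciprocity: (80729/473671) = +1·(473671/80729) since 80729 mod 4 = 1, 473671 mod 4 = 3; sign now +1
(473671/80729) = (70026/80729)   [reduce mod 80729]
70026 = 2^1·35013; (2/80729) = +1 since 80729 mod 8 = 1, so (70026/80729) = (+1)^1·(35013/80729); sign now +1
reciprocity: (35013/80729) = +1·(80729/35013) since 35013 mod 4 = 1, 80729 mod 4 = 1; sign now +1
(80729/35013) = (10703/35013)   [reduce mod 35013]
reciprocity: (10703/35013) = +1·(35013/10703) since 10703 mod 4 = 3, 35013 mod 4 = 1; sign now +1
(35013/10703) = (2904/10703)   [reduce mod 10703]
2904 = 2^3·363; (2/10703) = +1 since 10703 mod 8 = 7, so (2904/10703) = (+1)^3·(363/10703); sign now +1
reciprocity: (363/10703) = -1·(10703/363) since 363 mod 4 = 3, 10703 mod 4 = 3; sign now -1
(10703/363) = (176/363)   [reduce mod 363]
176 = 2^4·11; (2/363) = -1 since 363 mod 8 = 3, so (176/363) = (-1)^4·(11/363); sign now -1
reciprocity: (11/363) = -1·(363/11) since 11 mod 4 = 3, 363 mod 4 = 3; sign now +1
(363/11) = (0/11)   [reduce mod 11]
(0/11) = 0   [gcd(a, n) > 1]; final value = 0

0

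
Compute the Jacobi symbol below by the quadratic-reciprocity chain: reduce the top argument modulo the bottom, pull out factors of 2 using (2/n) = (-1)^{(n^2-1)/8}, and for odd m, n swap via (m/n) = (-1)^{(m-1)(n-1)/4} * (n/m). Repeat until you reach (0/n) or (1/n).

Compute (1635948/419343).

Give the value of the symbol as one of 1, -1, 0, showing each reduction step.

(1635948/419343) = (377919/419343)   [reduce mod 419343]
reciprocity: (377919/419343) = -1·(419343/377919) since 377919 mod 4 = 3, 419343 mod 4 = 3; sign now -1
(419343/377919) = (41424/377919)   [reduce mod 377919]
41424 = 2^4·2589; (2/377919) = +1 since 377919 mod 8 = 7, so (41424/377919) = (+1)^4·(2589/377919); sign now -1
reciprocity: (2589/377919) = +1·(377919/2589) since 2589 mod 4 = 1, 377919 mod 4 = 3; sign now -1
(377919/2589) = (2514/2589)   [reduce mod 2589]
2514 = 2^1·1257; (2/2589) = -1 since 2589 mod 8 = 5, so (2514/2589) = (-1)^1·(1257/2589); sign now +1
reciprocity: (1257/2589) = +1·(2589/1257) since 1257 mod 4 = 1, 2589 mod 4 = 1; sign now +1
(2589/1257) = (75/1257)   [reduce mod 1257]
reciprocity: (75/1257) = +1·(1257/75) since 75 mod 4 = 3, 1257 mod 4 = 1; sign now +1
(1257/75) = (57/75)   [reduce mod 75]
reciprocity: (57/75) = +1·(75/57) since 57 mod 4 = 1, 75 mod 4 = 3; sign now +1
(75/57) = (18/57)   [reduce mod 57]
18 = 2^1·9; (2/57) = +1 since 57 mod 8 = 1, so (18/57) = (+1)^1·(9/57); sign now +1
reciprocity: (9/57) = +1·(57/9) since 9 mod 4 = 1, 57 mod 4 = 1; sign now +1
(57/9) = (3/9)   [reduce mod 9]
reciprocity: (3/9) = +1·(9/3) since 3 mod 4 = 3, 9 mod 4 = 1; sign now +1
(9/3) = (0/3)   [reduce mod 3]
(0/3) = 0   [gcd(a, n) > 1]; final value = 0

0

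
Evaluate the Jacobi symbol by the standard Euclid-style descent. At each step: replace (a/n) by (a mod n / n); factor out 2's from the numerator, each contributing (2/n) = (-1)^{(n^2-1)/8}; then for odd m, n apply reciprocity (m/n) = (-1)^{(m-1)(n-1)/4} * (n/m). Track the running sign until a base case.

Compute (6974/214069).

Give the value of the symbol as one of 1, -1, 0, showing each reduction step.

-1

factor out 2^1: 6974 = 2^1·3487; with 214069 mod 8 = 5, (2/214069) = -1; sign now -1; continue with (3487/214069)
flip (3487/214069) -> (214069/3487): both odd, 3487 mod 4 = 3, 214069 mod 4 = 1, so the flip contributes +1; sign now -1
(214069/3487): 214069 mod 3487 = 1362, so (214069/3487) = (1362/3487)
factor out 2^1: 1362 = 2^1·681; with 3487 mod 8 = 7, (2/3487) = +1; sign now -1; continue with (681/3487)
flip (681/3487) -> (3487/681): both odd, 681 mod 4 = 1, 3487 mod 4 = 3, so the flip contributes +1; sign now -1
(3487/681): 3487 mod 681 = 82, so (3487/681) = (82/681)
factor out 2^1: 82 = 2^1·41; with 681 mod 8 = 1, (2/681) = +1; sign now -1; continue with (41/681)
flip (41/681) -> (681/41): both odd, 41 mod 4 = 1, 681 mod 4 = 1, so the flip contributes +1; sign now -1
(681/41): 681 mod 41 = 25, so (681/41) = (25/41)
flip (25/41) -> (41/25): both odd, 25 mod 4 = 1, 41 mod 4 = 1, so the flip contributes +1; sign now -1
(41/25): 41 mod 25 = 16, so (41/25) = (16/25)
factor out 2^4: 16 = 2^4·1; with 25 mod 8 = 1, (2/25) = +1; sign now -1; continue with (1/25)
reached (1/25) = 1, so the symbol is -1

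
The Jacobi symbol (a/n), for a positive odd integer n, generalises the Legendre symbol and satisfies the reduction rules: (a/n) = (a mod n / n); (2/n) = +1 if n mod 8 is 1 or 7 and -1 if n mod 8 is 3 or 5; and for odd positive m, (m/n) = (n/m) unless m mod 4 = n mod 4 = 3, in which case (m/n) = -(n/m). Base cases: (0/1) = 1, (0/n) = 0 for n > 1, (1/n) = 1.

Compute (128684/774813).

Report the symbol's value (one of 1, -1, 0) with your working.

factor out 2^2: 128684 = 2^2·32171; with 774813 mod 8 = 5, (2/774813) = -1; sign now +1; continue with (32171/774813)
flip (32171/774813) -> (774813/32171): both odd, 32171 mod 4 = 3, 774813 mod 4 = 1, so the flip contributes +1; sign now +1
(774813/32171): 774813 mod 32171 = 2709, so (774813/32171) = (2709/32171)
flip (2709/32171) -> (32171/2709): both odd, 2709 mod 4 = 1, 32171 mod 4 = 3, so the flip contributes +1; sign now +1
(32171/2709): 32171 mod 2709 = 2372, so (32171/2709) = (2372/2709)
factor out 2^2: 2372 = 2^2·593; with 2709 mod 8 = 5, (2/2709) = -1; sign now +1; continue with (593/2709)
flip (593/2709) -> (2709/593): both odd, 593 mod 4 = 1, 2709 mod 4 = 1, so the flip contributes +1; sign now +1
(2709/593): 2709 mod 593 = 337, so (2709/593) = (337/593)
flip (337/593) -> (593/337): both odd, 337 mod 4 = 1, 593 mod 4 = 1, so the flip contributes +1; sign now +1
(593/337): 593 mod 337 = 256, so (593/337) = (256/337)
factor out 2^8: 256 = 2^8·1; with 337 mod 8 = 1, (2/337) = +1; sign now +1; continue with (1/337)
reached (1/337) = 1, so the symbol is +1

1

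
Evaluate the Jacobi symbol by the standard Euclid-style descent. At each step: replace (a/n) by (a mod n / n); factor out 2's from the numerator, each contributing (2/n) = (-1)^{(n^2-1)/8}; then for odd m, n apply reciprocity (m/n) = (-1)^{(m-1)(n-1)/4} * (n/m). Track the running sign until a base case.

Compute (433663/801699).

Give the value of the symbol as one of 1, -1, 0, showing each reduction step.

reciprocity: (433663/801699) = -1·(801699/433663) since 433663 mod 4 = 3, 801699 mod 4 = 3; sign now -1
(801699/433663) = (368036/433663)   [reduce mod 433663]
368036 = 2^2·92009; (2/433663) = +1 since 433663 mod 8 = 7, so (368036/433663) = (+1)^2·(92009/433663); sign now -1
reciprocity: (92009/433663) = +1·(433663/92009) since 92009 mod 4 = 1, 433663 mod 4 = 3; sign now -1
(433663/92009) = (65627/92009)   [reduce mod 92009]
reciprocity: (65627/92009) = +1·(92009/65627) since 65627 mod 4 = 3, 92009 mod 4 = 1; sign now -1
(92009/65627) = (26382/65627)   [reduce mod 65627]
26382 = 2^1·13191; (2/65627) = -1 since 65627 mod 8 = 3, so (26382/65627) = (-1)^1·(13191/65627); sign now +1
reciprocity: (13191/65627) = -1·(65627/13191) since 13191 mod 4 = 3, 65627 mod 4 = 3; sign now -1
(65627/13191) = (12863/13191)   [reduce mod 13191]
reciprocity: (12863/13191) = -1·(13191/12863) since 12863 mod 4 = 3, 13191 mod 4 = 3; sign now +1
(13191/12863) = (328/12863)   [reduce mod 12863]
328 = 2^3·41; (2/12863) = +1 since 12863 mod 8 = 7, so (328/12863) = (+1)^3·(41/12863); sign now +1
reciprocity: (41/12863) = +1·(12863/41) since 41 mod 4 = 1, 12863 mod 4 = 3; sign now +1
(12863/41) = (30/41)   [reduce mod 41]
30 = 2^1·15; (2/41) = +1 since 41 mod 8 = 1, so (30/41) = (+1)^1·(15/41); sign now +1
reciprocity: (15/41) = +1·(41/15) since 15 mod 4 = 3, 41 mod 4 = 1; sign now +1
(41/15) = (11/15)   [reduce mod 15]
reciprocity: (11/15) = -1·(15/11) since 11 mod 4 = 3, 15 mod 4 = 3; sign now -1
(15/11) = (4/11)   [reduce mod 11]
4 = 2^2·1; (2/11) = -1 since 11 mod 8 = 3, so (4/11) = (-1)^2·(1/11); sign now -1
(1/11) = 1; final value = sign = -1

-1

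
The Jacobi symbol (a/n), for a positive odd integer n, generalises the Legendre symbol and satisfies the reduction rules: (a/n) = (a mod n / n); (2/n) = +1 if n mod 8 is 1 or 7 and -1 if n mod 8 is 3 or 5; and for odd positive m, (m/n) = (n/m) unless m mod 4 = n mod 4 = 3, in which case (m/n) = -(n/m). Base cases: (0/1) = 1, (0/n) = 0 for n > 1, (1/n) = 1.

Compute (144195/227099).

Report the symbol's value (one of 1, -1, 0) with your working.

reciprocity: (144195/227099) = -1·(227099/144195) since 144195 mod 4 = 3, 227099 mod 4 = 3; sign now -1
(227099/144195) = (82904/144195)   [reduce mod 144195]
82904 = 2^3·10363; (2/144195) = -1 since 144195 mod 8 = 3, so (82904/144195) = (-1)^3·(10363/144195); sign now +1
reciprocity: (10363/144195) = -1·(144195/10363) since 10363 mod 4 = 3, 144195 mod 4 = 3; sign now -1
(144195/10363) = (9476/10363)   [reduce mod 10363]
9476 = 2^2·2369; (2/10363) = -1 since 10363 mod 8 = 3, so (9476/10363) = (-1)^2·(2369/10363); sign now -1
reciprocity: (2369/10363) = +1·(10363/2369) since 2369 mod 4 = 1, 10363 mod 4 = 3; sign now -1
(10363/2369) = (887/2369)   [reduce mod 2369]
reciprocity: (887/2369) = +1·(2369/887) since 887 mod 4 = 3, 2369 mod 4 = 1; sign now -1
(2369/887) = (595/887)   [reduce mod 887]
reciprocity: (595/887) = -1·(887/595) since 595 mod 4 = 3, 887 mod 4 = 3; sign now +1
(887/595) = (292/595)   [reduce mod 595]
292 = 2^2·73; (2/595) = -1 since 595 mod 8 = 3, so (292/595) = (-1)^2·(73/595); sign now +1
reciprocity: (73/595) = +1·(595/73) since 73 mod 4 = 1, 595 mod 4 = 3; sign now +1
(595/73) = (11/73)   [reduce mod 73]
reciprocity: (11/73) = +1·(73/11) since 11 mod 4 = 3, 73 mod 4 = 1; sign now +1
(73/11) = (7/11)   [reduce mod 11]
reciprocity: (7/11) = -1·(11/7) since 7 mod 4 = 3, 11 mod 4 = 3; sign now -1
(11/7) = (4/7)   [reduce mod 7]
4 = 2^2·1; (2/7) = +1 since 7 mod 8 = 7, so (4/7) = (+1)^2·(1/7); sign now -1
(1/7) = 1; final value = sign = -1

-1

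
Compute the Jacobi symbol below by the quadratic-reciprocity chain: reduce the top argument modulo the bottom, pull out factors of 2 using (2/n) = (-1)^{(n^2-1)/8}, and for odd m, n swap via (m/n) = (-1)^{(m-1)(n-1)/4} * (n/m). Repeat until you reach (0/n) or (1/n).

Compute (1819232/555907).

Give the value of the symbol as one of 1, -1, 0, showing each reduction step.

-1

(1819232/555907): 1819232 mod 555907 = 151511, so (1819232/555907) = (151511/555907)
flip (151511/555907) -> (555907/151511): both odd, 151511 mod 4 = 3, 555907 mod 4 = 3, so the flip contributes -1; sign now -1
(555907/151511): 555907 mod 151511 = 101374, so (555907/151511) = (101374/151511)
factor out 2^1: 101374 = 2^1·50687; with 151511 mod 8 = 7, (2/151511) = +1; sign now -1; continue with (50687/151511)
flip (50687/151511) -> (151511/50687): both odd, 50687 mod 4 = 3, 151511 mod 4 = 3, so the flip contributes -1; sign now +1
(151511/50687): 151511 mod 50687 = 50137, so (151511/50687) = (50137/50687)
flip (50137/50687) -> (50687/50137): both odd, 50137 mod 4 = 1, 50687 mod 4 = 3, so the flip contributes +1; sign now +1
(50687/50137): 50687 mod 50137 = 550, so (50687/50137) = (550/50137)
factor out 2^1: 550 = 2^1·275; with 50137 mod 8 = 1, (2/50137) = +1; sign now +1; continue with (275/50137)
flip (275/50137) -> (50137/275): both odd, 275 mod 4 = 3, 50137 mod 4 = 1, so the flip contributes +1; sign now +1
(50137/275): 50137 mod 275 = 87, so (50137/275) = (87/275)
flip (87/275) -> (275/87): both odd, 87 mod 4 = 3, 275 mod 4 = 3, so the flip contributes -1; sign now -1
(275/87): 275 mod 87 = 14, so (275/87) = (14/87)
factor out 2^1: 14 = 2^1·7; with 87 mod 8 = 7, (2/87) = +1; sign now -1; continue with (7/87)
flip (7/87) -> (87/7): both odd, 7 mod 4 = 3, 87 mod 4 = 3, so the flip contributes -1; sign now +1
(87/7): 87 mod 7 = 3, so (87/7) = (3/7)
flip (3/7) -> (7/3): both odd, 3 mod 4 = 3, 7 mod 4 = 3, so the flip contributes -1; sign now -1
(7/3): 7 mod 3 = 1, so (7/3) = (1/3)
reached (1/3) = 1, so the symbol is -1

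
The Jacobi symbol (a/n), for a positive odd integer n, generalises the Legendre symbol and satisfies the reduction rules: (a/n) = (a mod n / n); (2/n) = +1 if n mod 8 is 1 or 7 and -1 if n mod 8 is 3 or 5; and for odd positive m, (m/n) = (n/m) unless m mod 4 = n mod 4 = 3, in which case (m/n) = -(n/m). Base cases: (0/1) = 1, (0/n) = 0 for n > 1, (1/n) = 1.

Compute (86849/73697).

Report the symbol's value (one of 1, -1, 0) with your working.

(86849/73697): 86849 mod 73697 = 13152, so (86849/73697) = (13152/73697)
factor out 2^5: 13152 = 2^5·411; with 73697 mod 8 = 1, (2/73697) = +1; sign now +1; continue with (411/73697)
flip (411/73697) -> (73697/411): both odd, 411 mod 4 = 3, 73697 mod 4 = 1, so the flip contributes +1; sign now +1
(73697/411): 73697 mod 411 = 128, so (73697/411) = (128/411)
factor out 2^7: 128 = 2^7·1; with 411 mod 8 = 3, (2/411) = -1; sign now -1; continue with (1/411)
reached (1/411) = 1, so the symbol is -1

-1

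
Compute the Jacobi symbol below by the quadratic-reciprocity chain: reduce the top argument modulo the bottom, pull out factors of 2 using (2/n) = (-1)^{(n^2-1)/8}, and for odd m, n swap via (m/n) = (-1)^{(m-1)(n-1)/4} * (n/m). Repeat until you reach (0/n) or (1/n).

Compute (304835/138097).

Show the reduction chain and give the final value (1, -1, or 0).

1

(304835/138097) = (28641/138097)   [reduce mod 138097]
reciprocity: (28641/138097) = +1·(138097/28641) since 28641 mod 4 = 1, 138097 mod 4 = 1; sign now +1
(138097/28641) = (23533/28641)   [reduce mod 28641]
reciprocity: (23533/28641) = +1·(28641/23533) since 23533 mod 4 = 1, 28641 mod 4 = 1; sign now +1
(28641/23533) = (5108/23533)   [reduce mod 23533]
5108 = 2^2·1277; (2/23533) = -1 since 23533 mod 8 = 5, so (5108/23533) = (-1)^2·(1277/23533); sign now +1
reciprocity: (1277/23533) = +1·(23533/1277) since 1277 mod 4 = 1, 23533 mod 4 = 1; sign now +1
(23533/1277) = (547/1277)   [reduce mod 1277]
reciprocity: (547/1277) = +1·(1277/547) since 547 mod 4 = 3, 1277 mod 4 = 1; sign now +1
(1277/547) = (183/547)   [reduce mod 547]
reciprocity: (183/547) = -1·(547/183) since 183 mod 4 = 3, 547 mod 4 = 3; sign now -1
(547/183) = (181/183)   [reduce mod 183]
reciprocity: (181/183) = +1·(183/181) since 181 mod 4 = 1, 183 mod 4 = 3; sign now -1
(183/181) = (2/181)   [reduce mod 181]
2 = 2^1·1; (2/181) = -1 since 181 mod 8 = 5, so (2/181) = (-1)^1·(1/181); sign now +1
(1/181) = 1; final value = sign = +1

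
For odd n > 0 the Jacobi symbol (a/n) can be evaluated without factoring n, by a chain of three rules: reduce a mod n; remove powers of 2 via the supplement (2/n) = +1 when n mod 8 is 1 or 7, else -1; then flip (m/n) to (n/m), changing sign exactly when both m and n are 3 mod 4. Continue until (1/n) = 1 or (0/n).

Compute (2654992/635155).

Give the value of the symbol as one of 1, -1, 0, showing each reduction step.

(2654992/635155): 2654992 mod 635155 = 114372, so (2654992/635155) = (114372/635155)
factor out 2^2: 114372 = 2^2·28593; with 635155 mod 8 = 3, (2/635155) = -1; sign now +1; continue with (28593/635155)
flip (28593/635155) -> (635155/28593): both odd, 28593 mod 4 = 1, 635155 mod 4 = 3, so the flip contributes +1; sign now +1
(635155/28593): 635155 mod 28593 = 6109, so (635155/28593) = (6109/28593)
flip (6109/28593) -> (28593/6109): both odd, 6109 mod 4 = 1, 28593 mod 4 = 1, so the flip contributes +1; sign now +1
(28593/6109): 28593 mod 6109 = 4157, so (28593/6109) = (4157/6109)
flip (4157/6109) -> (6109/4157): both odd, 4157 mod 4 = 1, 6109 mod 4 = 1, so the flip contributes +1; sign now +1
(6109/4157): 6109 mod 4157 = 1952, so (6109/4157) = (1952/4157)
factor out 2^5: 1952 = 2^5·61; with 4157 mod 8 = 5, (2/4157) = -1; sign now -1; continue with (61/4157)
flip (61/4157) -> (4157/61): both odd, 61 mod 4 = 1, 4157 mod 4 = 1, so the flip contributes +1; sign now -1
(4157/61): 4157 mod 61 = 9, so (4157/61) = (9/61)
flip (9/61) -> (61/9): both odd, 9 mod 4 = 1, 61 mod 4 = 1, so the flip contributes +1; sign now -1
(61/9): 61 mod 9 = 7, so (61/9) = (7/9)
flip (7/9) -> (9/7): both odd, 7 mod 4 = 3, 9 mod 4 = 1, so the flip contributes +1; sign now -1
(9/7): 9 mod 7 = 2, so (9/7) = (2/7)
factor out 2^1: 2 = 2^1·1; with 7 mod 8 = 7, (2/7) = +1; sign now -1; continue with (1/7)
reached (1/7) = 1, so the symbol is -1

-1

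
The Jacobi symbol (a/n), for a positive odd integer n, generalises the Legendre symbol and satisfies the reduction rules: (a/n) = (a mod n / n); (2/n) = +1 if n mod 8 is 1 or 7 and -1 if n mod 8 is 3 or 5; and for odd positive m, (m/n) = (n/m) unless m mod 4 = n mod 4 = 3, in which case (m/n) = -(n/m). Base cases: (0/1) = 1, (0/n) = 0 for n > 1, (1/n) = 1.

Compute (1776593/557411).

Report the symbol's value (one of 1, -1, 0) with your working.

(1776593/557411) = (104360/557411)   [reduce mod 557411]
104360 = 2^3·13045; (2/557411) = -1 since 557411 mod 8 = 3, so (104360/557411) = (-1)^3·(13045/557411); sign now -1
reciprocity: (13045/557411) = +1·(557411/13045) since 13045 mod 4 = 1, 557411 mod 4 = 3; sign now -1
(557411/13045) = (9521/13045)   [reduce mod 13045]
reciprocity: (9521/13045) = +1·(13045/9521) since 9521 mod 4 = 1, 13045 mod 4 = 1; sign now -1
(13045/9521) = (3524/9521)   [reduce mod 9521]
3524 = 2^2·881; (2/9521) = +1 since 9521 mod 8 = 1, so (3524/9521) = (+1)^2·(881/9521); sign now -1
reciprocity: (881/9521) = +1·(9521/881) since 881 mod 4 = 1, 9521 mod 4 = 1; sign now -1
(9521/881) = (711/881)   [reduce mod 881]
reciprocity: (711/881) = +1·(881/711) since 711 mod 4 = 3, 881 mod 4 = 1; sign now -1
(881/711) = (170/711)   [reduce mod 711]
170 = 2^1·85; (2/711) = +1 since 711 mod 8 = 7, so (170/711) = (+1)^1·(85/711); sign now -1
reciprocity: (85/711) = +1·(711/85) since 85 mod 4 = 1, 711 mod 4 = 3; sign now -1
(711/85) = (31/85)   [reduce mod 85]
reciprocity: (31/85) = +1·(85/31) since 31 mod 4 = 3, 85 mod 4 = 1; sign now -1
(85/31) = (23/31)   [reduce mod 31]
reciprocity: (23/31) = -1·(31/23) since 23 mod 4 = 3, 31 mod 4 = 3; sign now +1
(31/23) = (8/23)   [reduce mod 23]
8 = 2^3·1; (2/23) = +1 since 23 mod 8 = 7, so (8/23) = (+1)^3·(1/23); sign now +1
(1/23) = 1; final value = sign = +1

1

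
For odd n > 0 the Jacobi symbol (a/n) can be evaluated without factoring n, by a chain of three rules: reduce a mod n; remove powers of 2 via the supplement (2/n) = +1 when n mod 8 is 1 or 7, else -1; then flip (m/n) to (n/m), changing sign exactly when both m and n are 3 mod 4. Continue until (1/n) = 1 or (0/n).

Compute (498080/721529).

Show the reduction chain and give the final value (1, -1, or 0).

1

factor out 2^5: 498080 = 2^5·15565; with 721529 mod 8 = 1, (2/721529) = +1; sign now +1; continue with (15565/721529)
flip (15565/721529) -> (721529/15565): both odd, 15565 mod 4 = 1, 721529 mod 4 = 1, so the flip contributes +1; sign now +1
(721529/15565): 721529 mod 15565 = 5539, so (721529/15565) = (5539/15565)
flip (5539/15565) -> (15565/5539): both odd, 5539 mod 4 = 3, 15565 mod 4 = 1, so the flip contributes +1; sign now +1
(15565/5539): 15565 mod 5539 = 4487, so (15565/5539) = (4487/5539)
flip (4487/5539) -> (5539/4487): both odd, 4487 mod 4 = 3, 5539 mod 4 = 3, so the flip contributes -1; sign now -1
(5539/4487): 5539 mod 4487 = 1052, so (5539/4487) = (1052/4487)
factor out 2^2: 1052 = 2^2·263; with 4487 mod 8 = 7, (2/4487) = +1; sign now -1; continue with (263/4487)
flip (263/4487) -> (4487/263): both odd, 263 mod 4 = 3, 4487 mod 4 = 3, so the flip contributes -1; sign now +1
(4487/263): 4487 mod 263 = 16, so (4487/263) = (16/263)
factor out 2^4: 16 = 2^4·1; with 263 mod 8 = 7, (2/263) = +1; sign now +1; continue with (1/263)
reached (1/263) = 1, so the symbol is +1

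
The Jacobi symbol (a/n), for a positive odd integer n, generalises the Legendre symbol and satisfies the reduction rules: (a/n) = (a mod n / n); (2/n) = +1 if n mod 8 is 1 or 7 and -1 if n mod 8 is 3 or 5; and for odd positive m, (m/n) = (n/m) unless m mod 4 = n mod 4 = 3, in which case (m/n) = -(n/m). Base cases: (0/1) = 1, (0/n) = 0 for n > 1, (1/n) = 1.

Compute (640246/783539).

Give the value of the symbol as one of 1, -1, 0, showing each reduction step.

factor out 2^1: 640246 = 2^1·320123; with 783539 mod 8 = 3, (2/783539) = -1; sign now -1; continue with (320123/783539)
flip (320123/783539) -> (783539/320123): both odd, 320123 mod 4 = 3, 783539 mod 4 = 3, so the flip contributes -1; sign now +1
(783539/320123): 783539 mod 320123 = 143293, so (783539/320123) = (143293/320123)
flip (143293/320123) -> (320123/143293): both odd, 143293 mod 4 = 1, 320123 mod 4 = 3, so the flip contributes +1; sign now +1
(320123/143293): 320123 mod 143293 = 33537, so (320123/143293) = (33537/143293)
flip (33537/143293) -> (143293/33537): both odd, 33537 mod 4 = 1, 143293 mod 4 = 1, so the flip contributes +1; sign now +1
(143293/33537): 143293 mod 33537 = 9145, so (143293/33537) = (9145/33537)
flip (9145/33537) -> (33537/9145): both odd, 9145 mod 4 = 1, 33537 mod 4 = 1, so the flip contributes +1; sign now +1
(33537/9145): 33537 mod 9145 = 6102, so (33537/9145) = (6102/9145)
factor out 2^1: 6102 = 2^1·3051; with 9145 mod 8 = 1, (2/9145) = +1; sign now +1; continue with (3051/9145)
flip (3051/9145) -> (9145/3051): both odd, 3051 mod 4 = 3, 9145 mod 4 = 1, so the flip contributes +1; sign now +1
(9145/3051): 9145 mod 3051 = 3043, so (9145/3051) = (3043/3051)
flip (3043/3051) -> (3051/3043): both odd, 3043 mod 4 = 3, 3051 mod 4 = 3, so the flip contributes -1; sign now -1
(3051/3043): 3051 mod 3043 = 8, so (3051/3043) = (8/3043)
factor out 2^3: 8 = 2^3·1; with 3043 mod 8 = 3, (2/3043) = -1; sign now +1; continue with (1/3043)
reached (1/3043) = 1, so the symbol is +1

1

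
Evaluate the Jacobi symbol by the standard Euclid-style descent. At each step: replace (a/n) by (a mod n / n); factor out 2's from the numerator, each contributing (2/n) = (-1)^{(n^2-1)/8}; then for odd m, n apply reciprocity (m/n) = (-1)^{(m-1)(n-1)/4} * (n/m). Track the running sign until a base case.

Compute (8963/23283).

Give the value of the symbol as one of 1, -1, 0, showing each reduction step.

flip (8963/23283) -> (23283/8963): both odd, 8963 mod 4 = 3, 23283 mod 4 = 3, so the flip contributes -1; sign now -1
(23283/8963): 23283 mod 8963 = 5357, so (23283/8963) = (5357/8963)
flip (5357/8963) -> (8963/5357): both odd, 5357 mod 4 = 1, 8963 mod 4 = 3, so the flip contributes +1; sign now -1
(8963/5357): 8963 mod 5357 = 3606, so (8963/5357) = (3606/5357)
factor out 2^1: 3606 = 2^1·1803; with 5357 mod 8 = 5, (2/5357) = -1; sign now +1; continue with (1803/5357)
flip (1803/5357) -> (5357/1803): both odd, 1803 mod 4 = 3, 5357 mod 4 = 1, so the flip contributes +1; sign now +1
(5357/1803): 5357 mod 1803 = 1751, so (5357/1803) = (1751/1803)
flip (1751/1803) -> (1803/1751): both odd, 1751 mod 4 = 3, 1803 mod 4 = 3, so the flip contributes -1; sign now -1
(1803/1751): 1803 mod 1751 = 52, so (1803/1751) = (52/1751)
factor out 2^2: 52 = 2^2·13; with 1751 mod 8 = 7, (2/1751) = +1; sign now -1; continue with (13/1751)
flip (13/1751) -> (1751/13): both odd, 13 mod 4 = 1, 1751 mod 4 = 3, so the flip contributes +1; sign now -1
(1751/13): 1751 mod 13 = 9, so (1751/13) = (9/13)
flip (9/13) -> (13/9): both odd, 9 mod 4 = 1, 13 mod 4 = 1, so the flip contributes +1; sign now -1
(13/9): 13 mod 9 = 4, so (13/9) = (4/9)
factor out 2^2: 4 = 2^2·1; with 9 mod 8 = 1, (2/9) = +1; sign now -1; continue with (1/9)
reached (1/9) = 1, so the symbol is -1

-1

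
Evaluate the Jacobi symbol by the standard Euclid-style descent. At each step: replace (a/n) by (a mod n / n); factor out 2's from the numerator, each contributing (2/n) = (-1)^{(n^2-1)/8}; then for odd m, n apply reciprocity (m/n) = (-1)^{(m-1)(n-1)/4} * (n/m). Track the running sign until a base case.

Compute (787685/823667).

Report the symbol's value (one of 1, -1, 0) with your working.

flip (787685/823667) -> (823667/787685): both odd, 787685 mod 4 = 1, 823667 mod 4 = 3, so the flip contributes +1; sign now +1
(823667/787685): 823667 mod 787685 = 35982, so (823667/787685) = (35982/787685)
factor out 2^1: 35982 = 2^1·17991; with 787685 mod 8 = 5, (2/787685) = -1; sign now -1; continue with (17991/787685)
flip (17991/787685) -> (787685/17991): both odd, 17991 mod 4 = 3, 787685 mod 4 = 1, so the flip contributes +1; sign now -1
(787685/17991): 787685 mod 17991 = 14072, so (787685/17991) = (14072/17991)
factor out 2^3: 14072 = 2^3·1759; with 17991 mod 8 = 7, (2/17991) = +1; sign now -1; continue with (1759/17991)
flip (1759/17991) -> (17991/1759): both odd, 1759 mod 4 = 3, 17991 mod 4 = 3, so the flip contributes -1; sign now +1
(17991/1759): 17991 mod 1759 = 401, so (17991/1759) = (401/1759)
flip (401/1759) -> (1759/401): both odd, 401 mod 4 = 1, 1759 mod 4 = 3, so the flip contributes +1; sign now +1
(1759/401): 1759 mod 401 = 155, so (1759/401) = (155/401)
flip (155/401) -> (401/155): both odd, 155 mod 4 = 3, 401 mod 4 = 1, so the flip contributes +1; sign now +1
(401/155): 401 mod 155 = 91, so (401/155) = (91/155)
flip (91/155) -> (155/91): both odd, 91 mod 4 = 3, 155 mod 4 = 3, so the flip contributes -1; sign now -1
(155/91): 155 mod 91 = 64, so (155/91) = (64/91)
factor out 2^6: 64 = 2^6·1; with 91 mod 8 = 3, (2/91) = -1; sign now -1; continue with (1/91)
reached (1/91) = 1, so the symbol is -1

-1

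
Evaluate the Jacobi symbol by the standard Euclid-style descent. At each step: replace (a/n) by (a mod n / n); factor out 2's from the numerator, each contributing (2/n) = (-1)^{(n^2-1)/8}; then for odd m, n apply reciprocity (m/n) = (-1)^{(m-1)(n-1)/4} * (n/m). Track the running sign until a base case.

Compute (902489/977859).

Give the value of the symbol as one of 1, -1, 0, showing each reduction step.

-1

flip (902489/977859) -> (977859/902489): both odd, 902489 mod 4 = 1, 977859 mod 4 = 3, so the flip contributes +1; sign now +1
(977859/902489): 977859 mod 902489 = 75370, so (977859/902489) = (75370/902489)
factor out 2^1: 75370 = 2^1·37685; with 902489 mod 8 = 1, (2/902489) = +1; sign now +1; continue with (37685/902489)
flip (37685/902489) -> (902489/37685): both odd, 37685 mod 4 = 1, 902489 mod 4 = 1, so the flip contributes +1; sign now +1
(902489/37685): 902489 mod 37685 = 35734, so (902489/37685) = (35734/37685)
factor out 2^1: 35734 = 2^1·17867; with 37685 mod 8 = 5, (2/37685) = -1; sign now -1; continue with (17867/37685)
flip (17867/37685) -> (37685/17867): both odd, 17867 mod 4 = 3, 37685 mod 4 = 1, so the flip contributes +1; sign now -1
(37685/17867): 37685 mod 17867 = 1951, so (37685/17867) = (1951/17867)
flip (1951/17867) -> (17867/1951): both odd, 1951 mod 4 = 3, 17867 mod 4 = 3, so the flip contributes -1; sign now +1
(17867/1951): 17867 mod 1951 = 308, so (17867/1951) = (308/1951)
factor out 2^2: 308 = 2^2·77; with 1951 mod 8 = 7, (2/1951) = +1; sign now +1; continue with (77/1951)
flip (77/1951) -> (1951/77): both odd, 77 mod 4 = 1, 1951 mod 4 = 3, so the flip contributes +1; sign now +1
(1951/77): 1951 mod 77 = 26, so (1951/77) = (26/77)
factor out 2^1: 26 = 2^1·13; with 77 mod 8 = 5, (2/77) = -1; sign now -1; continue with (13/77)
flip (13/77) -> (77/13): both odd, 13 mod 4 = 1, 77 mod 4 = 1, so the flip contributes +1; sign now -1
(77/13): 77 mod 13 = 12, so (77/13) = (12/13)
factor out 2^2: 12 = 2^2·3; with 13 mod 8 = 5, (2/13) = -1; sign now -1; continue with (3/13)
flip (3/13) -> (13/3): both odd, 3 mod 4 = 3, 13 mod 4 = 1, so the flip contributes +1; sign now -1
(13/3): 13 mod 3 = 1, so (13/3) = (1/3)
reached (1/3) = 1, so the symbol is -1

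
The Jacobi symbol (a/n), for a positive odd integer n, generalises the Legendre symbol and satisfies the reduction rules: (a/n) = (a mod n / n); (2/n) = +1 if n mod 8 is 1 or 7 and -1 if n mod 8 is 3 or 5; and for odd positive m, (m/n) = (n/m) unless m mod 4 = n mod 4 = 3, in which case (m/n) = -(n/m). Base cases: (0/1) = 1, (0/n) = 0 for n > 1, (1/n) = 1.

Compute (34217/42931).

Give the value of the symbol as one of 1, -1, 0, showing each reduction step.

reciprocity: (34217/42931) = +1·(42931/34217) since 34217 mod 4 = 1, 42931 mod 4 = 3; sign now +1
(42931/34217) = (8714/34217)   [reduce mod 34217]
8714 = 2^1·4357; (2/34217) = +1 since 34217 mod 8 = 1, so (8714/34217) = (+1)^1·(4357/34217); sign now +1
reciprocity: (4357/34217) = +1·(34217/4357) since 4357 mod 4 = 1, 34217 mod 4 = 1; sign now +1
(34217/4357) = (3718/4357)   [reduce mod 4357]
3718 = 2^1·1859; (2/4357) = -1 since 4357 mod 8 = 5, so (3718/4357) = (-1)^1·(1859/4357); sign now -1
reciprocity: (1859/4357) = +1·(4357/1859) since 1859 mod 4 = 3, 4357 mod 4 = 1; sign now -1
(4357/1859) = (639/1859)   [reduce mod 1859]
reciprocity: (639/1859) = -1·(1859/639) since 639 mod 4 = 3, 1859 mod 4 = 3; sign now +1
(1859/639) = (581/639)   [reduce mod 639]
reciprocity: (581/639) = +1·(639/581) since 581 mod 4 = 1, 639 mod 4 = 3; sign now +1
(639/581) = (58/581)   [reduce mod 581]
58 = 2^1·29; (2/581) = -1 since 581 mod 8 = 5, so (58/581) = (-1)^1·(29/581); sign now -1
reciprocity: (29/581) = +1·(581/29) since 29 mod 4 = 1, 581 mod 4 = 1; sign now -1
(581/29) = (1/29)   [reduce mod 29]
(1/29) = 1; final value = sign = -1

-1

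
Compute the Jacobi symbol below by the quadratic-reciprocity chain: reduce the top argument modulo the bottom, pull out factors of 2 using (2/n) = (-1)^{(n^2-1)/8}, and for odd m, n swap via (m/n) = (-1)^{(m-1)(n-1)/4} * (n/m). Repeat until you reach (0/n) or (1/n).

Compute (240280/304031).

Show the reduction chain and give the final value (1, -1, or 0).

240280 = 2^3·30035; (2/304031) = +1 since 304031 mod 8 = 7, so (240280/304031) = (+1)^3·(30035/304031); sign now +1
reciprocity: (30035/304031) = -1·(304031/30035) since 30035 mod 4 = 3, 304031 mod 4 = 3; sign now -1
(304031/30035) = (3681/30035)   [reduce mod 30035]
reciprocity: (3681/30035) = +1·(30035/3681) since 3681 mod 4 = 1, 30035 mod 4 = 3; sign now -1
(30035/3681) = (587/3681)   [reduce mod 3681]
reciprocity: (587/3681) = +1·(3681/587) since 587 mod 4 = 3, 3681 mod 4 = 1; sign now -1
(3681/587) = (159/587)   [reduce mod 587]
reciprocity: (159/587) = -1·(587/159) since 159 mod 4 = 3, 587 mod 4 = 3; sign now +1
(587/159) = (110/159)   [reduce mod 159]
110 = 2^1·55; (2/159) = +1 since 159 mod 8 = 7, so (110/159) = (+1)^1·(55/159); sign now +1
reciprocity: (55/159) = -1·(159/55) since 55 mod 4 = 3, 159 mod 4 = 3; sign now -1
(159/55) = (49/55)   [reduce mod 55]
reciprocity: (49/55) = +1·(55/49) since 49 mod 4 = 1, 55 mod 4 = 3; sign now -1
(55/49) = (6/49)   [reduce mod 49]
6 = 2^1·3; (2/49) = +1 since 49 mod 8 = 1, so (6/49) = (+1)^1·(3/49); sign now -1
reciprocity: (3/49) = +1·(49/3) since 3 mod 4 = 3, 49 mod 4 = 1; sign now -1
(49/3) = (1/3)   [reduce mod 3]
(1/3) = 1; final value = sign = -1

-1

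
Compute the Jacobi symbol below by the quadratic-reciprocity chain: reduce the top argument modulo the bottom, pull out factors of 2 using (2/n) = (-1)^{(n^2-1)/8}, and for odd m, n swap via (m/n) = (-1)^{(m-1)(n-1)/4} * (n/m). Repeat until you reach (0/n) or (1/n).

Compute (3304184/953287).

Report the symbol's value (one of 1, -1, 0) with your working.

-1

(3304184/953287) = (444323/953287)   [reduce mod 953287]
reciprocity: (444323/953287) = -1·(953287/444323) since 444323 mod 4 = 3, 953287 mod 4 = 3; sign now -1
(953287/444323) = (64641/444323)   [reduce mod 444323]
reciprocity: (64641/444323) = +1·(444323/64641) since 64641 mod 4 = 1, 444323 mod 4 = 3; sign now -1
(444323/64641) = (56477/64641)   [reduce mod 64641]
reciprocity: (56477/64641) = +1·(64641/56477) since 56477 mod 4 = 1, 64641 mod 4 = 1; sign now -1
(64641/56477) = (8164/56477)   [reduce mod 56477]
8164 = 2^2·2041; (2/56477) = -1 since 56477 mod 8 = 5, so (8164/56477) = (-1)^2·(2041/56477); sign now -1
reciprocity: (2041/56477) = +1·(56477/2041) since 2041 mod 4 = 1, 56477 mod 4 = 1; sign now -1
(56477/2041) = (1370/2041)   [reduce mod 2041]
1370 = 2^1·685; (2/2041) = +1 since 2041 mod 8 = 1, so (1370/2041) = (+1)^1·(685/2041); sign now -1
reciprocity: (685/2041) = +1·(2041/685) since 685 mod 4 = 1, 2041 mod 4 = 1; sign now -1
(2041/685) = (671/685)   [reduce mod 685]
reciprocity: (671/685) = +1·(685/671) since 671 mod 4 = 3, 685 mod 4 = 1; sign now -1
(685/671) = (14/671)   [reduce mod 671]
14 = 2^1·7; (2/671) = +1 since 671 mod 8 = 7, so (14/671) = (+1)^1·(7/671); sign now -1
reciprocity: (7/671) = -1·(671/7) since 7 mod 4 = 3, 671 mod 4 = 3; sign now +1
(671/7) = (6/7)   [reduce mod 7]
6 = 2^1·3; (2/7) = +1 since 7 mod 8 = 7, so (6/7) = (+1)^1·(3/7); sign now +1
reciprocity: (3/7) = -1·(7/3) since 3 mod 4 = 3, 7 mod 4 = 3; sign now -1
(7/3) = (1/3)   [reduce mod 3]
(1/3) = 1; final value = sign = -1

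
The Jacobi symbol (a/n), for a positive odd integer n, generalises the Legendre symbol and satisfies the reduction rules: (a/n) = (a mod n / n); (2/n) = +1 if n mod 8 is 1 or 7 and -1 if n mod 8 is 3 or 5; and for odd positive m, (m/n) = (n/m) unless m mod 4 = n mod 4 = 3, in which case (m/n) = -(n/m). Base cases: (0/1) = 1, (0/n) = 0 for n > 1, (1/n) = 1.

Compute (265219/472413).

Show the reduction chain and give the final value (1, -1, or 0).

flip (265219/472413) -> (472413/265219): both odd, 265219 mod 4 = 3, 472413 mod 4 = 1, so the flip contributes +1; sign now +1
(472413/265219): 472413 mod 265219 = 207194, so (472413/265219) = (207194/265219)
factor out 2^1: 207194 = 2^1·103597; with 265219 mod 8 = 3, (2/265219) = -1; sign now -1; continue with (103597/265219)
flip (103597/265219) -> (265219/103597): both odd, 103597 mod 4 = 1, 265219 mod 4 = 3, so the flip contributes +1; sign now -1
(265219/103597): 265219 mod 103597 = 58025, so (265219/103597) = (58025/103597)
flip (58025/103597) -> (103597/58025): both odd, 58025 mod 4 = 1, 103597 mod 4 = 1, so the flip contributes +1; sign now -1
(103597/58025): 103597 mod 58025 = 45572, so (103597/58025) = (45572/58025)
factor out 2^2: 45572 = 2^2·11393; with 58025 mod 8 = 1, (2/58025) = +1; sign now -1; continue with (11393/58025)
flip (11393/58025) -> (58025/11393): both odd, 11393 mod 4 = 1, 58025 mod 4 = 1, so the flip contributes +1; sign now -1
(58025/11393): 58025 mod 11393 = 1060, so (58025/11393) = (1060/11393)
factor out 2^2: 1060 = 2^2·265; with 11393 mod 8 = 1, (2/11393) = +1; sign now -1; continue with (265/11393)
flip (265/11393) -> (11393/265): both odd, 265 mod 4 = 1, 11393 mod 4 = 1, so the flip contributes +1; sign now -1
(11393/265): 11393 mod 265 = 263, so (11393/265) = (263/265)
flip (263/265) -> (265/263): both odd, 263 mod 4 = 3, 265 mod 4 = 1, so the flip contributes +1; sign now -1
(265/263): 265 mod 263 = 2, so (265/263) = (2/263)
factor out 2^1: 2 = 2^1·1; with 263 mod 8 = 7, (2/263) = +1; sign now -1; continue with (1/263)
reached (1/263) = 1, so the symbol is -1

-1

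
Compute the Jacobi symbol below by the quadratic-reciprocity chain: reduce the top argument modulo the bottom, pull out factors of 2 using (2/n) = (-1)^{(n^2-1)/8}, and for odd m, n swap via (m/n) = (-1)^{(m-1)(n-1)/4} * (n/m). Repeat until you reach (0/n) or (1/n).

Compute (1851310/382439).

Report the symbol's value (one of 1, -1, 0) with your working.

-1

(1851310/382439): 1851310 mod 382439 = 321554, so (1851310/382439) = (321554/382439)
factor out 2^1: 321554 = 2^1·160777; with 382439 mod 8 = 7, (2/382439) = +1; sign now +1; continue with (160777/382439)
flip (160777/382439) -> (382439/160777): both odd, 160777 mod 4 = 1, 382439 mod 4 = 3, so the flip contributes +1; sign now +1
(382439/160777): 382439 mod 160777 = 60885, so (382439/160777) = (60885/160777)
flip (60885/160777) -> (160777/60885): both odd, 60885 mod 4 = 1, 160777 mod 4 = 1, so the flip contributes +1; sign now +1
(160777/60885): 160777 mod 60885 = 39007, so (160777/60885) = (39007/60885)
flip (39007/60885) -> (60885/39007): both odd, 39007 mod 4 = 3, 60885 mod 4 = 1, so the flip contributes +1; sign now +1
(60885/39007): 60885 mod 39007 = 21878, so (60885/39007) = (21878/39007)
factor out 2^1: 21878 = 2^1·10939; with 39007 mod 8 = 7, (2/39007) = +1; sign now +1; continue with (10939/39007)
flip (10939/39007) -> (39007/10939): both odd, 10939 mod 4 = 3, 39007 mod 4 = 3, so the flip contributes -1; sign now -1
(39007/10939): 39007 mod 10939 = 6190, so (39007/10939) = (6190/10939)
factor out 2^1: 6190 = 2^1·3095; with 10939 mod 8 = 3, (2/10939) = -1; sign now +1; continue with (3095/10939)
flip (3095/10939) -> (10939/3095): both odd, 3095 mod 4 = 3, 10939 mod 4 = 3, so the flip contributes -1; sign now -1
(10939/3095): 10939 mod 3095 = 1654, so (10939/3095) = (1654/3095)
factor out 2^1: 1654 = 2^1·827; with 3095 mod 8 = 7, (2/3095) = +1; sign now -1; continue with (827/3095)
flip (827/3095) -> (3095/827): both odd, 827 mod 4 = 3, 3095 mod 4 = 3, so the flip contributes -1; sign now +1
(3095/827): 3095 mod 827 = 614, so (3095/827) = (614/827)
factor out 2^1: 614 = 2^1·307; with 827 mod 8 = 3, (2/827) = -1; sign now -1; continue with (307/827)
flip (307/827) -> (827/307): both odd, 307 mod 4 = 3, 827 mod 4 = 3, so the flip contributes -1; sign now +1
(827/307): 827 mod 307 = 213, so (827/307) = (213/307)
flip (213/307) -> (307/213): both odd, 213 mod 4 = 1, 307 mod 4 = 3, so the flip contributes +1; sign now +1
(307/213): 307 mod 213 = 94, so (307/213) = (94/213)
factor out 2^1: 94 = 2^1·47; with 213 mod 8 = 5, (2/213) = -1; sign now -1; continue with (47/213)
flip (47/213) -> (213/47): both odd, 47 mod 4 = 3, 213 mod 4 = 1, so the flip contributes +1; sign now -1
(213/47): 213 mod 47 = 25, so (213/47) = (25/47)
flip (25/47) -> (47/25): both odd, 25 mod 4 = 1, 47 mod 4 = 3, so the flip contributes +1; sign now -1
(47/25): 47 mod 25 = 22, so (47/25) = (22/25)
factor out 2^1: 22 = 2^1·11; with 25 mod 8 = 1, (2/25) = +1; sign now -1; continue with (11/25)
flip (11/25) -> (25/11): both odd, 11 mod 4 = 3, 25 mod 4 = 1, so the flip contributes +1; sign now -1
(25/11): 25 mod 11 = 3, so (25/11) = (3/11)
flip (3/11) -> (11/3): both odd, 3 mod 4 = 3, 11 mod 4 = 3, so the flip contributes -1; sign now +1
(11/3): 11 mod 3 = 2, so (11/3) = (2/3)
factor out 2^1: 2 = 2^1·1; with 3 mod 8 = 3, (2/3) = -1; sign now -1; continue with (1/3)
reached (1/3) = 1, so the symbol is -1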